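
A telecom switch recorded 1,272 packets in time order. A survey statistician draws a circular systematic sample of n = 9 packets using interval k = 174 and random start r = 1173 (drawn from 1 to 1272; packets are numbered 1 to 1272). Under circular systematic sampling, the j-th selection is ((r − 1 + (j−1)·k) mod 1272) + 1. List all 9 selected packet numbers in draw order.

Selection 1: 1173
Selection 2: 1173 + 174 = 1347 → 1347 − 1272 = 75
Selection 3: 75 + 174 = 249
Selection 4: 249 + 174 = 423
Selection 5: 423 + 174 = 597
Selection 6: 597 + 174 = 771
Selection 7: 771 + 174 = 945
Selection 8: 945 + 174 = 1119
Selection 9: 1119 + 174 = 1293 → 1293 − 1272 = 21

1173, 75, 249, 423, 597, 771, 945, 1119, 21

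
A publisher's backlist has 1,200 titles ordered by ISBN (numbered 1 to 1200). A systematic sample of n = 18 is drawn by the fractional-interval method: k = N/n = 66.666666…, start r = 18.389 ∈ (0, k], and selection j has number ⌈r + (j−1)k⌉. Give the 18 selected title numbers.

j=1: r + 0k = 18.389 → ⌈·⌉ = 19
j=2: r + 1k = 85.055666… → ⌈·⌉ = 86
j=3: r + 2k = 151.722333… → ⌈·⌉ = 152
j=4: r + 3k = 218.389 → ⌈·⌉ = 219
j=5: r + 4k = 285.055666… → ⌈·⌉ = 286
j=6: r + 5k = 351.722333… → ⌈·⌉ = 352
j=7: r + 6k = 418.389 → ⌈·⌉ = 419
j=8: r + 7k = 485.055666… → ⌈·⌉ = 486
j=9: r + 8k = 551.722333… → ⌈·⌉ = 552
j=10: r + 9k = 618.389 → ⌈·⌉ = 619
j=11: r + 10k = 685.055666… → ⌈·⌉ = 686
j=12: r + 11k = 751.722333… → ⌈·⌉ = 752
j=13: r + 12k = 818.389 → ⌈·⌉ = 819
j=14: r + 13k = 885.055666… → ⌈·⌉ = 886
j=15: r + 14k = 951.722333… → ⌈·⌉ = 952
j=16: r + 15k = 1018.389 → ⌈·⌉ = 1019
j=17: r + 16k = 1085.055666… → ⌈·⌉ = 1086
j=18: r + 17k = 1151.722333… → ⌈·⌉ = 1152

19, 86, 152, 219, 286, 352, 419, 486, 552, 619, 686, 752, 819, 886, 952, 1019, 1086, 1152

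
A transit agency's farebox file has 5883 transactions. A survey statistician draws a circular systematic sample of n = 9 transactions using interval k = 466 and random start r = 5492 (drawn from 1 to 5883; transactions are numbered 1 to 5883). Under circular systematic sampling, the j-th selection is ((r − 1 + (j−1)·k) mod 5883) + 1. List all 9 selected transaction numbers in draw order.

Selection 1: 5492
Selection 2: 5492 + 466 = 5958 → 5958 − 5883 = 75
Selection 3: 75 + 466 = 541
Selection 4: 541 + 466 = 1007
Selection 5: 1007 + 466 = 1473
Selection 6: 1473 + 466 = 1939
Selection 7: 1939 + 466 = 2405
Selection 8: 2405 + 466 = 2871
Selection 9: 2871 + 466 = 3337

5492, 75, 541, 1007, 1473, 1939, 2405, 2871, 3337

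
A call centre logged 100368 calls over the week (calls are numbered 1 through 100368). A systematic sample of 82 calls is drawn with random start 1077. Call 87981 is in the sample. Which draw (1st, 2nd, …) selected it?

k = 100368/82 = 1224
position = (87981 − 1077)/1224 + 1 = 86904/1224 + 1 = 71 + 1 = 72

72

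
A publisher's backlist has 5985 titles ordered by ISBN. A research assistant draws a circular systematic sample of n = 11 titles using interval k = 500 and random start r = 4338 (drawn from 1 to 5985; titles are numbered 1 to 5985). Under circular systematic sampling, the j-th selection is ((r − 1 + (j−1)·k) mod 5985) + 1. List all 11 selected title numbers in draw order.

Selection 1: 4338
Selection 2: 4338 + 500 = 4838
Selection 3: 4838 + 500 = 5338
Selection 4: 5338 + 500 = 5838
Selection 5: 5838 + 500 = 6338 → 6338 − 5985 = 353
Selection 6: 353 + 500 = 853
Selection 7: 853 + 500 = 1353
Selection 8: 1353 + 500 = 1853
Selection 9: 1853 + 500 = 2353
Selection 10: 2353 + 500 = 2853
Selection 11: 2853 + 500 = 3353

4338, 4838, 5338, 5838, 353, 853, 1353, 1853, 2353, 2853, 3353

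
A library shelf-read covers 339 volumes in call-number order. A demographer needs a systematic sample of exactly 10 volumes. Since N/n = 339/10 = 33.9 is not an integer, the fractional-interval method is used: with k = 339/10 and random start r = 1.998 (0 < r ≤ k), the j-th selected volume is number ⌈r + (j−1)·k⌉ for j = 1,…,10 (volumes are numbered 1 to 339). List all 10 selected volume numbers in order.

j=1: r + 0k = 1.998 → ⌈·⌉ = 2
j=2: r + 1k = 35.898 → ⌈·⌉ = 36
j=3: r + 2k = 69.798 → ⌈·⌉ = 70
j=4: r + 3k = 103.698 → ⌈·⌉ = 104
j=5: r + 4k = 137.598 → ⌈·⌉ = 138
j=6: r + 5k = 171.498 → ⌈·⌉ = 172
j=7: r + 6k = 205.398 → ⌈·⌉ = 206
j=8: r + 7k = 239.298 → ⌈·⌉ = 240
j=9: r + 8k = 273.198 → ⌈·⌉ = 274
j=10: r + 9k = 307.098 → ⌈·⌉ = 308

2, 36, 70, 104, 138, 172, 206, 240, 274, 308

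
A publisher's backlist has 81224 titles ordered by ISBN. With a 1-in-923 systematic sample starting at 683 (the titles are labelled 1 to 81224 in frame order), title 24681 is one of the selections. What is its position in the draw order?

k = 923
position = (24681 − 683)/923 + 1 = 23998/923 + 1 = 26 + 1 = 27

27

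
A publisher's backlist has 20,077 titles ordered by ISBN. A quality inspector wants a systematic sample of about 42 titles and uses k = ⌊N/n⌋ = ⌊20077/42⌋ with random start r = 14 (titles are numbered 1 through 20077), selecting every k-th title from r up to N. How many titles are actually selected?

k = ⌊20077/42⌋ = 478
Achieved size = ⌊(20077 − 14)/478⌋ + 1 = ⌊20063/478⌋ + 1 = 41 + 1 = 42
(last selection: 14 + 41×478 = 19612 ≤ 20077; next would be 20090 > 20077)

42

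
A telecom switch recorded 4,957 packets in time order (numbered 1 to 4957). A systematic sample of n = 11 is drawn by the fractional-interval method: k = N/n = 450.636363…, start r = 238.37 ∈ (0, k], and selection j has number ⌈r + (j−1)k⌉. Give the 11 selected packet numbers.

j=1: r + 0k = 238.37 → ⌈·⌉ = 239
j=2: r + 1k = 689.006363… → ⌈·⌉ = 690
j=3: r + 2k = 1139.642727… → ⌈·⌉ = 1140
j=4: r + 3k = 1590.279090… → ⌈·⌉ = 1591
j=5: r + 4k = 2040.915454… → ⌈·⌉ = 2041
j=6: r + 5k = 2491.551818… → ⌈·⌉ = 2492
j=7: r + 6k = 2942.188181… → ⌈·⌉ = 2943
j=8: r + 7k = 3392.824545… → ⌈·⌉ = 3393
j=9: r + 8k = 3843.460909… → ⌈·⌉ = 3844
j=10: r + 9k = 4294.097272… → ⌈·⌉ = 4295
j=11: r + 10k = 4744.733636… → ⌈·⌉ = 4745

239, 690, 1140, 1591, 2041, 2492, 2943, 3393, 3844, 4295, 4745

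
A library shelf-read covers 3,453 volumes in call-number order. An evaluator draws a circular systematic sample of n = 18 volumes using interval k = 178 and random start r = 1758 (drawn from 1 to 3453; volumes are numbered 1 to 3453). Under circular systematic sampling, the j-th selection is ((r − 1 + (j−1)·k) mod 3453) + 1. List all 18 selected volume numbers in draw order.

Selection 1: 1758
Selection 2: 1758 + 178 = 1936
Selection 3: 1936 + 178 = 2114
Selection 4: 2114 + 178 = 2292
Selection 5: 2292 + 178 = 2470
Selection 6: 2470 + 178 = 2648
Selection 7: 2648 + 178 = 2826
Selection 8: 2826 + 178 = 3004
Selection 9: 3004 + 178 = 3182
Selection 10: 3182 + 178 = 3360
Selection 11: 3360 + 178 = 3538 → 3538 − 3453 = 85
Selection 12: 85 + 178 = 263
Selection 13: 263 + 178 = 441
Selection 14: 441 + 178 = 619
Selection 15: 619 + 178 = 797
Selection 16: 797 + 178 = 975
Selection 17: 975 + 178 = 1153
Selection 18: 1153 + 178 = 1331

1758, 1936, 2114, 2292, 2470, 2648, 2826, 3004, 3182, 3360, 85, 263, 441, 619, 797, 975, 1153, 1331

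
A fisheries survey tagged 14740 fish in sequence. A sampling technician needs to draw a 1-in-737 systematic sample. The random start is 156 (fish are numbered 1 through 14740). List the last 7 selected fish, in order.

14th selection = 156 + 13×737 = 9737
15th: 9737 + 737 = 10474
16th: 10474 + 737 = 11211
17th: 11211 + 737 = 11948
18th: 11948 + 737 = 12685
19th: 12685 + 737 = 13422
20th: 13422 + 737 = 14159

9737, 10474, 11211, 11948, 12685, 13422, 14159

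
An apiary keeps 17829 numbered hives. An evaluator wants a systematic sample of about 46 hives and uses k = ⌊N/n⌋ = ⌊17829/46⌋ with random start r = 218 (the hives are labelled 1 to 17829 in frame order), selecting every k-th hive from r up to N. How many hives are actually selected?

k = ⌊17829/46⌋ = 387
Achieved size = ⌊(17829 − 218)/387⌋ + 1 = ⌊17611/387⌋ + 1 = 45 + 1 = 46
(last selection: 218 + 45×387 = 17633 ≤ 17829; next would be 18020 > 17829)

46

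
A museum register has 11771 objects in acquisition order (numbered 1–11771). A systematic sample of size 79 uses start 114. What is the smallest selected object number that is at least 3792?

3839

k = 11771/79 = 149
Steps past start: ⌈(3792 − 114)/149⌉ = ⌈3678/149⌉ = 25
Selected object: 114 + 25×149 = 3839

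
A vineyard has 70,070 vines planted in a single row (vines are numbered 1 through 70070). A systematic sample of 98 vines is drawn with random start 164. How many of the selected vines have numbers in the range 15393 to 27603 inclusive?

17

k = 70070/98 = 715
First selection ≥ 15393: 164 + ⌈(15393−164)/715⌉·715 = 164 + 22×715 = 15894
Last selection ≤ 27603: 164 + ⌊(27603−164)/715⌋·715 = 164 + 38×715 = 27334
Count = 38 − 22 + 1 = 17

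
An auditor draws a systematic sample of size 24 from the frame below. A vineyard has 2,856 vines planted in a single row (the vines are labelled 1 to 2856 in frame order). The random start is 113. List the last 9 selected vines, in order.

k = N/n = 2856/24 = 119
16th selection = 113 + 15×119 = 1898
17th: 1898 + 119 = 2017
18th: 2017 + 119 = 2136
19th: 2136 + 119 = 2255
20th: 2255 + 119 = 2374
21st: 2374 + 119 = 2493
22nd: 2493 + 119 = 2612
23rd: 2612 + 119 = 2731
24th: 2731 + 119 = 2850

1898, 2017, 2136, 2255, 2374, 2493, 2612, 2731, 2850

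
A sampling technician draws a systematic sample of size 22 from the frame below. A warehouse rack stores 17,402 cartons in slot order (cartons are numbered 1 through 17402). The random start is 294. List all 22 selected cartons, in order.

k = N/n = 17402/22 = 791
carton 1: 294
carton 2: 294 + 791 = 1085
carton 3: 1085 + 791 = 1876
carton 4: 1876 + 791 = 2667
carton 5: 2667 + 791 = 3458
carton 6: 3458 + 791 = 4249
carton 7: 4249 + 791 = 5040
carton 8: 5040 + 791 = 5831
carton 9: 5831 + 791 = 6622
carton 10: 6622 + 791 = 7413
carton 11: 7413 + 791 = 8204
carton 12: 8204 + 791 = 8995
carton 13: 8995 + 791 = 9786
carton 14: 9786 + 791 = 10577
carton 15: 10577 + 791 = 11368
carton 16: 11368 + 791 = 12159
carton 17: 12159 + 791 = 12950
carton 18: 12950 + 791 = 13741
carton 19: 13741 + 791 = 14532
carton 20: 14532 + 791 = 15323
carton 21: 15323 + 791 = 16114
carton 22: 16114 + 791 = 16905

294, 1085, 1876, 2667, 3458, 4249, 5040, 5831, 6622, 7413, 8204, 8995, 9786, 10577, 11368, 12159, 12950, 13741, 14532, 15323, 16114, 16905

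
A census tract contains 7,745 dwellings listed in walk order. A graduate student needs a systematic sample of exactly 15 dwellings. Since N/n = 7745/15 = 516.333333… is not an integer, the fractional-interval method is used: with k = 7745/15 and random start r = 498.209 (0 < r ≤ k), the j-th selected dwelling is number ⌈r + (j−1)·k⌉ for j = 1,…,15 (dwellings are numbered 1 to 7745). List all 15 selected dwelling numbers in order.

j=1: r + 0k = 498.209 → ⌈·⌉ = 499
j=2: r + 1k = 1014.542333… → ⌈·⌉ = 1015
j=3: r + 2k = 1530.875666… → ⌈·⌉ = 1531
j=4: r + 3k = 2047.209 → ⌈·⌉ = 2048
j=5: r + 4k = 2563.542333… → ⌈·⌉ = 2564
j=6: r + 5k = 3079.875666… → ⌈·⌉ = 3080
j=7: r + 6k = 3596.209 → ⌈·⌉ = 3597
j=8: r + 7k = 4112.542333… → ⌈·⌉ = 4113
j=9: r + 8k = 4628.875666… → ⌈·⌉ = 4629
j=10: r + 9k = 5145.209 → ⌈·⌉ = 5146
j=11: r + 10k = 5661.542333… → ⌈·⌉ = 5662
j=12: r + 11k = 6177.875666… → ⌈·⌉ = 6178
j=13: r + 12k = 6694.209 → ⌈·⌉ = 6695
j=14: r + 13k = 7210.542333… → ⌈·⌉ = 7211
j=15: r + 14k = 7726.875666… → ⌈·⌉ = 7727

499, 1015, 1531, 2048, 2564, 3080, 3597, 4113, 4629, 5146, 5662, 6178, 6695, 7211, 7727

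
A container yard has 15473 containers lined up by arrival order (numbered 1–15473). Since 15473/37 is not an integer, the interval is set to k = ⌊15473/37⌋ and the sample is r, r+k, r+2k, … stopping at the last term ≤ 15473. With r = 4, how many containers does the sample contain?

k = ⌊15473/37⌋ = 418
Achieved size = ⌊(15473 − 4)/418⌋ + 1 = ⌊15469/418⌋ + 1 = 37 + 1 = 38
(last selection: 4 + 37×418 = 15470 ≤ 15473; next would be 15888 > 15473)

38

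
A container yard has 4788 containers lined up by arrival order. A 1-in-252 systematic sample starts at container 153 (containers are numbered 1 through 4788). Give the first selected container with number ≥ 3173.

3177

k = 252
Steps past start: ⌈(3173 − 153)/252⌉ = ⌈3020/252⌉ = 12
Selected container: 153 + 12×252 = 3177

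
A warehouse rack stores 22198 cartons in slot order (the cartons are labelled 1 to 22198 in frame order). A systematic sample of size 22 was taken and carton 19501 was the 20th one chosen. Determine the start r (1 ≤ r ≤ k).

330

k = 22198/22 = 1009
r = 19501 − (20−1)×1009 = 19501 − 19171 = 330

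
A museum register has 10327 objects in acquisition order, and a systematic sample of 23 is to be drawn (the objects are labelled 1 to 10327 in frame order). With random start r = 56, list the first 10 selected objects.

56, 505, 954, 1403, 1852, 2301, 2750, 3199, 3648, 4097

k = N/n = 10327/23 = 449
object 1: 56
object 2: 56 + 449 = 505
object 3: 505 + 449 = 954
object 4: 954 + 449 = 1403
object 5: 1403 + 449 = 1852
object 6: 1852 + 449 = 2301
object 7: 2301 + 449 = 2750
object 8: 2750 + 449 = 3199
object 9: 3199 + 449 = 3648
object 10: 3648 + 449 = 4097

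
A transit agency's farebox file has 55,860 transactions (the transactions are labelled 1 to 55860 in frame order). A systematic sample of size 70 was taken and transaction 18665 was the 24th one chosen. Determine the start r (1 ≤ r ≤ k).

311

k = 55860/70 = 798
r = 18665 − (24−1)×798 = 18665 − 18354 = 311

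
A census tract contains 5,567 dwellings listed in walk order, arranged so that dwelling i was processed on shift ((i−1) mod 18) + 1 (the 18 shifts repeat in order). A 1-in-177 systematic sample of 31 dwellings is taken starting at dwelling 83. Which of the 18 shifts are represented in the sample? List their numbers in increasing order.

Consecutive selections differ by k = 177, so their shift numbers differ by 177 mod 18 = 15.
gcd(177, 18) = 3, so the sample visits 18/3 = 6 distinct residues mod 18.
Start 83 is shift 11; the shifts hit are 2, 5, 8, 11, 14, 17.

2, 5, 8, 11, 14, 17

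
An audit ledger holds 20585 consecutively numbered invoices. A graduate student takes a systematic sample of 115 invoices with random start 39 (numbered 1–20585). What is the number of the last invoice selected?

k = 20585/115 = 179
115th selection = r + (115−1)·k = 39 + 114×179 = 39 + 20406 = 20445

20445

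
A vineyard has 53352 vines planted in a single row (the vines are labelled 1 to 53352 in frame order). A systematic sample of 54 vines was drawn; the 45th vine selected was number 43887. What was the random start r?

415

k = 53352/54 = 988
r = 43887 − (45−1)×988 = 43887 − 43472 = 415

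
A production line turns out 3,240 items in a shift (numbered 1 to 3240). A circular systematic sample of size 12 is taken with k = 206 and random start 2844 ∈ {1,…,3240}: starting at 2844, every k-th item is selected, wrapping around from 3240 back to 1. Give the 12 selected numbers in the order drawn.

2844, 3050, 16, 222, 428, 634, 840, 1046, 1252, 1458, 1664, 1870

Selection 1: 2844
Selection 2: 2844 + 206 = 3050
Selection 3: 3050 + 206 = 3256 → 3256 − 3240 = 16
Selection 4: 16 + 206 = 222
Selection 5: 222 + 206 = 428
Selection 6: 428 + 206 = 634
Selection 7: 634 + 206 = 840
Selection 8: 840 + 206 = 1046
Selection 9: 1046 + 206 = 1252
Selection 10: 1252 + 206 = 1458
Selection 11: 1458 + 206 = 1664
Selection 12: 1664 + 206 = 1870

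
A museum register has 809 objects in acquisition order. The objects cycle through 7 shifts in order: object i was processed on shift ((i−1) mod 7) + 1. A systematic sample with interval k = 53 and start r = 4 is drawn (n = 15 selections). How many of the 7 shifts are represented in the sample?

Consecutive selections differ by k = 53, so their shift numbers differ by 53 mod 7 = 4.
gcd(53, 7) = 1, so the sample visits 7/1 = 7 distinct residues mod 7.
Start 4 is shift 4; the shifts hit are 1, 2, 3, 4, 5, 6, 7.

7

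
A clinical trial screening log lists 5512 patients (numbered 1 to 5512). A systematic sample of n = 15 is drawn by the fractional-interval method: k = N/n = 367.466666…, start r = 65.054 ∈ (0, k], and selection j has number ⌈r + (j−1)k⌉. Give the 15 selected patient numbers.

j=1: r + 0k = 65.054 → ⌈·⌉ = 66
j=2: r + 1k = 432.520666… → ⌈·⌉ = 433
j=3: r + 2k = 799.987333… → ⌈·⌉ = 800
j=4: r + 3k = 1167.454 → ⌈·⌉ = 1168
j=5: r + 4k = 1534.920666… → ⌈·⌉ = 1535
j=6: r + 5k = 1902.387333… → ⌈·⌉ = 1903
j=7: r + 6k = 2269.854 → ⌈·⌉ = 2270
j=8: r + 7k = 2637.320666… → ⌈·⌉ = 2638
j=9: r + 8k = 3004.787333… → ⌈·⌉ = 3005
j=10: r + 9k = 3372.254 → ⌈·⌉ = 3373
j=11: r + 10k = 3739.720666… → ⌈·⌉ = 3740
j=12: r + 11k = 4107.187333… → ⌈·⌉ = 4108
j=13: r + 12k = 4474.654 → ⌈·⌉ = 4475
j=14: r + 13k = 4842.120666… → ⌈·⌉ = 4843
j=15: r + 14k = 5209.587333… → ⌈·⌉ = 5210

66, 433, 800, 1168, 1535, 1903, 2270, 2638, 3005, 3373, 3740, 4108, 4475, 4843, 5210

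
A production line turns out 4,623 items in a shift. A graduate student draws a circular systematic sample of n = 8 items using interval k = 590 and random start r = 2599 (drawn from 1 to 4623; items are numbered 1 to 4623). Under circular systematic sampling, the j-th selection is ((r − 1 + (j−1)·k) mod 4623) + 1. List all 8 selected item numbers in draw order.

Selection 1: 2599
Selection 2: 2599 + 590 = 3189
Selection 3: 3189 + 590 = 3779
Selection 4: 3779 + 590 = 4369
Selection 5: 4369 + 590 = 4959 → 4959 − 4623 = 336
Selection 6: 336 + 590 = 926
Selection 7: 926 + 590 = 1516
Selection 8: 1516 + 590 = 2106

2599, 3189, 3779, 4369, 336, 926, 1516, 2106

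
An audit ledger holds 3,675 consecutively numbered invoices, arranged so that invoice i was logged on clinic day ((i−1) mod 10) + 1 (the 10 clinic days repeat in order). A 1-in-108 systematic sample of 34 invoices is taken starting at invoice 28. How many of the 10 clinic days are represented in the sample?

5

Consecutive selections differ by k = 108, so their clinic day numbers differ by 108 mod 10 = 8.
gcd(108, 10) = 2, so the sample visits 10/2 = 5 distinct residues mod 10.
Start 28 is clinic day 8; the clinic days hit are 2, 4, 6, 8, 10.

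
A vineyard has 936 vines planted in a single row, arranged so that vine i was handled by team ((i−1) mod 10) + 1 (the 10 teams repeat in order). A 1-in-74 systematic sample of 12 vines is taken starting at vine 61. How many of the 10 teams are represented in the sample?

Consecutive selections differ by k = 74, so their team numbers differ by 74 mod 10 = 4.
gcd(74, 10) = 2, so the sample visits 10/2 = 5 distinct residues mod 10.
Start 61 is team 1; the teams hit are 1, 3, 5, 7, 9.

5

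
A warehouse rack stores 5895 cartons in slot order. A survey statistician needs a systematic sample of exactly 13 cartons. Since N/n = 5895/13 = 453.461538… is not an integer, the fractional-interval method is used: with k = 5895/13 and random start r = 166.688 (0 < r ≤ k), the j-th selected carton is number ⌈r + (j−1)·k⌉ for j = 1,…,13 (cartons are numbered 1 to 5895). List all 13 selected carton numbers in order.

j=1: r + 0k = 166.688 → ⌈·⌉ = 167
j=2: r + 1k = 620.149538… → ⌈·⌉ = 621
j=3: r + 2k = 1073.611076… → ⌈·⌉ = 1074
j=4: r + 3k = 1527.072615… → ⌈·⌉ = 1528
j=5: r + 4k = 1980.534153… → ⌈·⌉ = 1981
j=6: r + 5k = 2433.995692… → ⌈·⌉ = 2434
j=7: r + 6k = 2887.457230… → ⌈·⌉ = 2888
j=8: r + 7k = 3340.918769… → ⌈·⌉ = 3341
j=9: r + 8k = 3794.380307… → ⌈·⌉ = 3795
j=10: r + 9k = 4247.841846… → ⌈·⌉ = 4248
j=11: r + 10k = 4701.303384… → ⌈·⌉ = 4702
j=12: r + 11k = 5154.764923… → ⌈·⌉ = 5155
j=13: r + 12k = 5608.226461… → ⌈·⌉ = 5609

167, 621, 1074, 1528, 1981, 2434, 2888, 3341, 3795, 4248, 4702, 5155, 5609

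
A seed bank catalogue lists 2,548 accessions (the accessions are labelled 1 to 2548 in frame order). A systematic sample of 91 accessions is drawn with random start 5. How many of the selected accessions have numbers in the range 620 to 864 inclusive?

k = 2548/91 = 28
First selection ≥ 620: 5 + ⌈(620−5)/28⌉·28 = 5 + 22×28 = 621
Last selection ≤ 864: 5 + ⌊(864−5)/28⌋·28 = 5 + 30×28 = 845
Count = 30 − 22 + 1 = 9

9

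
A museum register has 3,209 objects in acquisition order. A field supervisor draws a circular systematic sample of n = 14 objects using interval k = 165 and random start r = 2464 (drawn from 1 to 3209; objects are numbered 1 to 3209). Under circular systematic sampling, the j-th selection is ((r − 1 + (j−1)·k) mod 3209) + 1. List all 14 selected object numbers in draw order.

Selection 1: 2464
Selection 2: 2464 + 165 = 2629
Selection 3: 2629 + 165 = 2794
Selection 4: 2794 + 165 = 2959
Selection 5: 2959 + 165 = 3124
Selection 6: 3124 + 165 = 3289 → 3289 − 3209 = 80
Selection 7: 80 + 165 = 245
Selection 8: 245 + 165 = 410
Selection 9: 410 + 165 = 575
Selection 10: 575 + 165 = 740
Selection 11: 740 + 165 = 905
Selection 12: 905 + 165 = 1070
Selection 13: 1070 + 165 = 1235
Selection 14: 1235 + 165 = 1400

2464, 2629, 2794, 2959, 3124, 80, 245, 410, 575, 740, 905, 1070, 1235, 1400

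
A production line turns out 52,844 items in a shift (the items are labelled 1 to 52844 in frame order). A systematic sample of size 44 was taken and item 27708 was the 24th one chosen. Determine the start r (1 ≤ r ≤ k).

85

k = 52844/44 = 1201
r = 27708 − (24−1)×1201 = 27708 − 27623 = 85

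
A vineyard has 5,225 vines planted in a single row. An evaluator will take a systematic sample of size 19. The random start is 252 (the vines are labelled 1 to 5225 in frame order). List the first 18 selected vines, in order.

k = N/n = 5225/19 = 275
vine 1: 252
vine 2: 252 + 275 = 527
vine 3: 527 + 275 = 802
vine 4: 802 + 275 = 1077
vine 5: 1077 + 275 = 1352
vine 6: 1352 + 275 = 1627
vine 7: 1627 + 275 = 1902
vine 8: 1902 + 275 = 2177
vine 9: 2177 + 275 = 2452
vine 10: 2452 + 275 = 2727
vine 11: 2727 + 275 = 3002
vine 12: 3002 + 275 = 3277
vine 13: 3277 + 275 = 3552
vine 14: 3552 + 275 = 3827
vine 15: 3827 + 275 = 4102
vine 16: 4102 + 275 = 4377
vine 17: 4377 + 275 = 4652
vine 18: 4652 + 275 = 4927

252, 527, 802, 1077, 1352, 1627, 1902, 2177, 2452, 2727, 3002, 3277, 3552, 3827, 4102, 4377, 4652, 4927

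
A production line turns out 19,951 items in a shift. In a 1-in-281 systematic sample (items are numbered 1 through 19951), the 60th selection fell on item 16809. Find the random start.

k = 281
r = 16809 − (60−1)×281 = 16809 − 16579 = 230

230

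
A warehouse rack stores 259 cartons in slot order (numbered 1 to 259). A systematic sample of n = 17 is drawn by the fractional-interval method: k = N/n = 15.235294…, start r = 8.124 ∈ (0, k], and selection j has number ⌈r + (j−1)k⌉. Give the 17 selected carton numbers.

j=1: r + 0k = 8.124 → ⌈·⌉ = 9
j=2: r + 1k = 23.359294… → ⌈·⌉ = 24
j=3: r + 2k = 38.594588… → ⌈·⌉ = 39
j=4: r + 3k = 53.829882… → ⌈·⌉ = 54
j=5: r + 4k = 69.065176… → ⌈·⌉ = 70
j=6: r + 5k = 84.300470… → ⌈·⌉ = 85
j=7: r + 6k = 99.535764… → ⌈·⌉ = 100
j=8: r + 7k = 114.771058… → ⌈·⌉ = 115
j=9: r + 8k = 130.006352… → ⌈·⌉ = 131
j=10: r + 9k = 145.241647… → ⌈·⌉ = 146
j=11: r + 10k = 160.476941… → ⌈·⌉ = 161
j=12: r + 11k = 175.712235… → ⌈·⌉ = 176
j=13: r + 12k = 190.947529… → ⌈·⌉ = 191
j=14: r + 13k = 206.182823… → ⌈·⌉ = 207
j=15: r + 14k = 221.418117… → ⌈·⌉ = 222
j=16: r + 15k = 236.653411… → ⌈·⌉ = 237
j=17: r + 16k = 251.888705… → ⌈·⌉ = 252

9, 24, 39, 54, 70, 85, 100, 115, 131, 146, 161, 176, 191, 207, 222, 237, 252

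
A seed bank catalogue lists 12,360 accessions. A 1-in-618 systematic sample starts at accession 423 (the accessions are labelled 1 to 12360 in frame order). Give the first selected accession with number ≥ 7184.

k = 618
Steps past start: ⌈(7184 − 423)/618⌉ = ⌈6761/618⌉ = 11
Selected accession: 423 + 11×618 = 7221

7221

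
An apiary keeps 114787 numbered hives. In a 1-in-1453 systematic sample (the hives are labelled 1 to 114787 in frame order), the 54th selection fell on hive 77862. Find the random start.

k = 1453
r = 77862 − (54−1)×1453 = 77862 − 77009 = 853

853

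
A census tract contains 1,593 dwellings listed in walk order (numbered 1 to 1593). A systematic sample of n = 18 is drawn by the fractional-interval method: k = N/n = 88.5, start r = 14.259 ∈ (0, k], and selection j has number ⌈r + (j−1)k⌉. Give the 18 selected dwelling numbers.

j=1: r + 0k = 14.259 → ⌈·⌉ = 15
j=2: r + 1k = 102.759 → ⌈·⌉ = 103
j=3: r + 2k = 191.259 → ⌈·⌉ = 192
j=4: r + 3k = 279.759 → ⌈·⌉ = 280
j=5: r + 4k = 368.259 → ⌈·⌉ = 369
j=6: r + 5k = 456.759 → ⌈·⌉ = 457
j=7: r + 6k = 545.259 → ⌈·⌉ = 546
j=8: r + 7k = 633.759 → ⌈·⌉ = 634
j=9: r + 8k = 722.259 → ⌈·⌉ = 723
j=10: r + 9k = 810.759 → ⌈·⌉ = 811
j=11: r + 10k = 899.259 → ⌈·⌉ = 900
j=12: r + 11k = 987.759 → ⌈·⌉ = 988
j=13: r + 12k = 1076.259 → ⌈·⌉ = 1077
j=14: r + 13k = 1164.759 → ⌈·⌉ = 1165
j=15: r + 14k = 1253.259 → ⌈·⌉ = 1254
j=16: r + 15k = 1341.759 → ⌈·⌉ = 1342
j=17: r + 16k = 1430.259 → ⌈·⌉ = 1431
j=18: r + 17k = 1518.759 → ⌈·⌉ = 1519

15, 103, 192, 280, 369, 457, 546, 634, 723, 811, 900, 988, 1077, 1165, 1254, 1342, 1431, 1519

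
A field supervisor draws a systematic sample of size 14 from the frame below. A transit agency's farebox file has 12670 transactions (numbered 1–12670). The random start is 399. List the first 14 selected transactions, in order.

k = N/n = 12670/14 = 905
transaction 1: 399
transaction 2: 399 + 905 = 1304
transaction 3: 1304 + 905 = 2209
transaction 4: 2209 + 905 = 3114
transaction 5: 3114 + 905 = 4019
transaction 6: 4019 + 905 = 4924
transaction 7: 4924 + 905 = 5829
transaction 8: 5829 + 905 = 6734
transaction 9: 6734 + 905 = 7639
transaction 10: 7639 + 905 = 8544
transaction 11: 8544 + 905 = 9449
transaction 12: 9449 + 905 = 10354
transaction 13: 10354 + 905 = 11259
transaction 14: 11259 + 905 = 12164

399, 1304, 2209, 3114, 4019, 4924, 5829, 6734, 7639, 8544, 9449, 10354, 11259, 12164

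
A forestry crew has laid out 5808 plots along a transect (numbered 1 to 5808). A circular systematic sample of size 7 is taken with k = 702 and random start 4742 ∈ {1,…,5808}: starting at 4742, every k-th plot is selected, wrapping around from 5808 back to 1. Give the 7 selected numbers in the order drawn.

4742, 5444, 338, 1040, 1742, 2444, 3146

Selection 1: 4742
Selection 2: 4742 + 702 = 5444
Selection 3: 5444 + 702 = 6146 → 6146 − 5808 = 338
Selection 4: 338 + 702 = 1040
Selection 5: 1040 + 702 = 1742
Selection 6: 1742 + 702 = 2444
Selection 7: 2444 + 702 = 3146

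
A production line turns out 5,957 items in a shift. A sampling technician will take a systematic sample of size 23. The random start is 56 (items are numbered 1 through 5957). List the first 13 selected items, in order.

56, 315, 574, 833, 1092, 1351, 1610, 1869, 2128, 2387, 2646, 2905, 3164

k = N/n = 5957/23 = 259
item 1: 56
item 2: 56 + 259 = 315
item 3: 315 + 259 = 574
item 4: 574 + 259 = 833
item 5: 833 + 259 = 1092
item 6: 1092 + 259 = 1351
item 7: 1351 + 259 = 1610
item 8: 1610 + 259 = 1869
item 9: 1869 + 259 = 2128
item 10: 2128 + 259 = 2387
item 11: 2387 + 259 = 2646
item 12: 2646 + 259 = 2905
item 13: 2905 + 259 = 3164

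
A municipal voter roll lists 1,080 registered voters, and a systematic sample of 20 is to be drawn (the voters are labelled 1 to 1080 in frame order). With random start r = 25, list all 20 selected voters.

k = N/n = 1080/20 = 54
voter 1: 25
voter 2: 25 + 54 = 79
voter 3: 79 + 54 = 133
voter 4: 133 + 54 = 187
voter 5: 187 + 54 = 241
voter 6: 241 + 54 = 295
voter 7: 295 + 54 = 349
voter 8: 349 + 54 = 403
voter 9: 403 + 54 = 457
voter 10: 457 + 54 = 511
voter 11: 511 + 54 = 565
voter 12: 565 + 54 = 619
voter 13: 619 + 54 = 673
voter 14: 673 + 54 = 727
voter 15: 727 + 54 = 781
voter 16: 781 + 54 = 835
voter 17: 835 + 54 = 889
voter 18: 889 + 54 = 943
voter 19: 943 + 54 = 997
voter 20: 997 + 54 = 1051

25, 79, 133, 187, 241, 295, 349, 403, 457, 511, 565, 619, 673, 727, 781, 835, 889, 943, 997, 1051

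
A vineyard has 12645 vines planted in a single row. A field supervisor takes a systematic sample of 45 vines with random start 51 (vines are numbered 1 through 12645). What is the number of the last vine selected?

12415

k = 12645/45 = 281
45th selection = r + (45−1)·k = 51 + 44×281 = 51 + 12364 = 12415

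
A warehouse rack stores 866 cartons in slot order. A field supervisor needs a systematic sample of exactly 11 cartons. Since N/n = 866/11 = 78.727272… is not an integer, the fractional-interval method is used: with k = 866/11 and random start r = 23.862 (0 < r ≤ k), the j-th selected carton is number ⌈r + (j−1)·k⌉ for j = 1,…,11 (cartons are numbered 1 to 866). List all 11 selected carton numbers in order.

24, 103, 182, 261, 339, 418, 497, 575, 654, 733, 812

j=1: r + 0k = 23.862 → ⌈·⌉ = 24
j=2: r + 1k = 102.589272… → ⌈·⌉ = 103
j=3: r + 2k = 181.316545… → ⌈·⌉ = 182
j=4: r + 3k = 260.043818… → ⌈·⌉ = 261
j=5: r + 4k = 338.771090… → ⌈·⌉ = 339
j=6: r + 5k = 417.498363… → ⌈·⌉ = 418
j=7: r + 6k = 496.225636… → ⌈·⌉ = 497
j=8: r + 7k = 574.952909… → ⌈·⌉ = 575
j=9: r + 8k = 653.680181… → ⌈·⌉ = 654
j=10: r + 9k = 732.407454… → ⌈·⌉ = 733
j=11: r + 10k = 811.134727… → ⌈·⌉ = 812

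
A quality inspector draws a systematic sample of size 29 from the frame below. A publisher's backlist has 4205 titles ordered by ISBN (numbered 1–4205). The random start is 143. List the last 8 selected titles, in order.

k = N/n = 4205/29 = 145
22nd selection = 143 + 21×145 = 3188
23rd: 3188 + 145 = 3333
24th: 3333 + 145 = 3478
25th: 3478 + 145 = 3623
26th: 3623 + 145 = 3768
27th: 3768 + 145 = 3913
28th: 3913 + 145 = 4058
29th: 4058 + 145 = 4203

3188, 3333, 3478, 3623, 3768, 3913, 4058, 4203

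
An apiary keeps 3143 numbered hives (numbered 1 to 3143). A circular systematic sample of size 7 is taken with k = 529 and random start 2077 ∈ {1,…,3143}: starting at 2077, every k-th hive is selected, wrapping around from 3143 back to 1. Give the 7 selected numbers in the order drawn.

Selection 1: 2077
Selection 2: 2077 + 529 = 2606
Selection 3: 2606 + 529 = 3135
Selection 4: 3135 + 529 = 3664 → 3664 − 3143 = 521
Selection 5: 521 + 529 = 1050
Selection 6: 1050 + 529 = 1579
Selection 7: 1579 + 529 = 2108

2077, 2606, 3135, 521, 1050, 1579, 2108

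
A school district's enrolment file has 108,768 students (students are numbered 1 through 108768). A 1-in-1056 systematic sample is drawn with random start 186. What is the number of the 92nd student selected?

k = 1056
92nd selection = r + (92−1)·k = 186 + 91×1056 = 186 + 96096 = 96282

96282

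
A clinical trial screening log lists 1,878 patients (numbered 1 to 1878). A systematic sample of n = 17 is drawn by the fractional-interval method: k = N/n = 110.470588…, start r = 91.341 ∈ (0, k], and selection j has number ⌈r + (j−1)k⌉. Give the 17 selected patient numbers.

j=1: r + 0k = 91.341 → ⌈·⌉ = 92
j=2: r + 1k = 201.811588… → ⌈·⌉ = 202
j=3: r + 2k = 312.282176… → ⌈·⌉ = 313
j=4: r + 3k = 422.752764… → ⌈·⌉ = 423
j=5: r + 4k = 533.223352… → ⌈·⌉ = 534
j=6: r + 5k = 643.693941… → ⌈·⌉ = 644
j=7: r + 6k = 754.164529… → ⌈·⌉ = 755
j=8: r + 7k = 864.635117… → ⌈·⌉ = 865
j=9: r + 8k = 975.105705… → ⌈·⌉ = 976
j=10: r + 9k = 1085.576294… → ⌈·⌉ = 1086
j=11: r + 10k = 1196.046882… → ⌈·⌉ = 1197
j=12: r + 11k = 1306.517470… → ⌈·⌉ = 1307
j=13: r + 12k = 1416.988058… → ⌈·⌉ = 1417
j=14: r + 13k = 1527.458647… → ⌈·⌉ = 1528
j=15: r + 14k = 1637.929235… → ⌈·⌉ = 1638
j=16: r + 15k = 1748.399823… → ⌈·⌉ = 1749
j=17: r + 16k = 1858.870411… → ⌈·⌉ = 1859

92, 202, 313, 423, 534, 644, 755, 865, 976, 1086, 1197, 1307, 1417, 1528, 1638, 1749, 1859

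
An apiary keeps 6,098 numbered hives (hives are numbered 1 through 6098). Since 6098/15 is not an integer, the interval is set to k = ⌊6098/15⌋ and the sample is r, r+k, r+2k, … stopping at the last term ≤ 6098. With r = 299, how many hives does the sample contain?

k = ⌊6098/15⌋ = 406
Achieved size = ⌊(6098 − 299)/406⌋ + 1 = ⌊5799/406⌋ + 1 = 14 + 1 = 15
(last selection: 299 + 14×406 = 5983 ≤ 6098; next would be 6389 > 6098)

15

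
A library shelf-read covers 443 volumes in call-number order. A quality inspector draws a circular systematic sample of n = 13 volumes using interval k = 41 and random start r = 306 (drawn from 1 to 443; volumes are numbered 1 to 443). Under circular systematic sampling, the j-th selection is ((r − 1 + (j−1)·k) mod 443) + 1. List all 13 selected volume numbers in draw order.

306, 347, 388, 429, 27, 68, 109, 150, 191, 232, 273, 314, 355

Selection 1: 306
Selection 2: 306 + 41 = 347
Selection 3: 347 + 41 = 388
Selection 4: 388 + 41 = 429
Selection 5: 429 + 41 = 470 → 470 − 443 = 27
Selection 6: 27 + 41 = 68
Selection 7: 68 + 41 = 109
Selection 8: 109 + 41 = 150
Selection 9: 150 + 41 = 191
Selection 10: 191 + 41 = 232
Selection 11: 232 + 41 = 273
Selection 12: 273 + 41 = 314
Selection 13: 314 + 41 = 355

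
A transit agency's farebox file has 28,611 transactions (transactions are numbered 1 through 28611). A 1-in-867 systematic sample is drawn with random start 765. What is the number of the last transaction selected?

k = 867
33rd selection = r + (33−1)·k = 765 + 32×867 = 765 + 27744 = 28509

28509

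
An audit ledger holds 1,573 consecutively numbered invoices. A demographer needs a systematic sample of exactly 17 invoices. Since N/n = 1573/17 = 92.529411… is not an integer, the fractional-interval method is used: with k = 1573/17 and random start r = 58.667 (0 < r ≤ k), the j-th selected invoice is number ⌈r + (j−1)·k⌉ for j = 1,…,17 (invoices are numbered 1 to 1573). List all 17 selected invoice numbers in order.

j=1: r + 0k = 58.667 → ⌈·⌉ = 59
j=2: r + 1k = 151.196411… → ⌈·⌉ = 152
j=3: r + 2k = 243.725823… → ⌈·⌉ = 244
j=4: r + 3k = 336.255235… → ⌈·⌉ = 337
j=5: r + 4k = 428.784647… → ⌈·⌉ = 429
j=6: r + 5k = 521.314058… → ⌈·⌉ = 522
j=7: r + 6k = 613.843470… → ⌈·⌉ = 614
j=8: r + 7k = 706.372882… → ⌈·⌉ = 707
j=9: r + 8k = 798.902294… → ⌈·⌉ = 799
j=10: r + 9k = 891.431705… → ⌈·⌉ = 892
j=11: r + 10k = 983.961117… → ⌈·⌉ = 984
j=12: r + 11k = 1076.490529… → ⌈·⌉ = 1077
j=13: r + 12k = 1169.019941… → ⌈·⌉ = 1170
j=14: r + 13k = 1261.549352… → ⌈·⌉ = 1262
j=15: r + 14k = 1354.078764… → ⌈·⌉ = 1355
j=16: r + 15k = 1446.608176… → ⌈·⌉ = 1447
j=17: r + 16k = 1539.137588… → ⌈·⌉ = 1540

59, 152, 244, 337, 429, 522, 614, 707, 799, 892, 984, 1077, 1170, 1262, 1355, 1447, 1540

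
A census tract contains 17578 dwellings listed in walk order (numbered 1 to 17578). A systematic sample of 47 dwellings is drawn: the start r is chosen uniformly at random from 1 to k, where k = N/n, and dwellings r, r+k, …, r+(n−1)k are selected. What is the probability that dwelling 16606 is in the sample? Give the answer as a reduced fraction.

1/374

k = 17578/47 = 374.
Dwelling 16606 is selected iff r ≡ 16606 (mod 374); exactly one such r in {1,…,374}.
Inclusion probability = 1/374.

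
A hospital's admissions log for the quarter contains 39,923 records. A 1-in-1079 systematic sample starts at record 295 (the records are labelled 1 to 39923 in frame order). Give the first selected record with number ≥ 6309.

6769

k = 1079
Steps past start: ⌈(6309 − 295)/1079⌉ = ⌈6014/1079⌉ = 6
Selected record: 295 + 6×1079 = 6769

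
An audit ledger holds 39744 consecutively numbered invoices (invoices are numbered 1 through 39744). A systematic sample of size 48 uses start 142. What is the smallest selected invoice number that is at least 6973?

k = 39744/48 = 828
Steps past start: ⌈(6973 − 142)/828⌉ = ⌈6831/828⌉ = 9
Selected invoice: 142 + 9×828 = 7594

7594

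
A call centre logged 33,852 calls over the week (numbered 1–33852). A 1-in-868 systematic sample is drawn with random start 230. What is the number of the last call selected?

33214

k = 868
39th selection = r + (39−1)·k = 230 + 38×868 = 230 + 32984 = 33214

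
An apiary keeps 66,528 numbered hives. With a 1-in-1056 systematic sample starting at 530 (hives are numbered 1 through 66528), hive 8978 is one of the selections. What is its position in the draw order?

9

k = 1056
position = (8978 − 530)/1056 + 1 = 8448/1056 + 1 = 8 + 1 = 9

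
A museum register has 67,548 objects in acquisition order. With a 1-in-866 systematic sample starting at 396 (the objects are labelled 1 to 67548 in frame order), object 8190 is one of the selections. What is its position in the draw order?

10

k = 866
position = (8190 − 396)/866 + 1 = 7794/866 + 1 = 9 + 1 = 10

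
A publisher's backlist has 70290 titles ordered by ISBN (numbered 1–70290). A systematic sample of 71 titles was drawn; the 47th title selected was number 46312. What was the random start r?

772

k = 70290/71 = 990
r = 46312 − (47−1)×990 = 46312 − 45540 = 772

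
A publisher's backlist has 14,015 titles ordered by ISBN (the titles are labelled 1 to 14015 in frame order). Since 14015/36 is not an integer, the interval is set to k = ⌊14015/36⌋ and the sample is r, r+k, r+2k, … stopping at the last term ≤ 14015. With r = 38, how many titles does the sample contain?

k = ⌊14015/36⌋ = 389
Achieved size = ⌊(14015 − 38)/389⌋ + 1 = ⌊13977/389⌋ + 1 = 35 + 1 = 36
(last selection: 38 + 35×389 = 13653 ≤ 14015; next would be 14042 > 14015)

36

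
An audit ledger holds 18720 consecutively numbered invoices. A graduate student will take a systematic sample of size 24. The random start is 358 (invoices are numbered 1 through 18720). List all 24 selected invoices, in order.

358, 1138, 1918, 2698, 3478, 4258, 5038, 5818, 6598, 7378, 8158, 8938, 9718, 10498, 11278, 12058, 12838, 13618, 14398, 15178, 15958, 16738, 17518, 18298

k = N/n = 18720/24 = 780
invoice 1: 358
invoice 2: 358 + 780 = 1138
invoice 3: 1138 + 780 = 1918
invoice 4: 1918 + 780 = 2698
invoice 5: 2698 + 780 = 3478
invoice 6: 3478 + 780 = 4258
invoice 7: 4258 + 780 = 5038
invoice 8: 5038 + 780 = 5818
invoice 9: 5818 + 780 = 6598
invoice 10: 6598 + 780 = 7378
invoice 11: 7378 + 780 = 8158
invoice 12: 8158 + 780 = 8938
invoice 13: 8938 + 780 = 9718
invoice 14: 9718 + 780 = 10498
invoice 15: 10498 + 780 = 11278
invoice 16: 11278 + 780 = 12058
invoice 17: 12058 + 780 = 12838
invoice 18: 12838 + 780 = 13618
invoice 19: 13618 + 780 = 14398
invoice 20: 14398 + 780 = 15178
invoice 21: 15178 + 780 = 15958
invoice 22: 15958 + 780 = 16738
invoice 23: 16738 + 780 = 17518
invoice 24: 17518 + 780 = 18298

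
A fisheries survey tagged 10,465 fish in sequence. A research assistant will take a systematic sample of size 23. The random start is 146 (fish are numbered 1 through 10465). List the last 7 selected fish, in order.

7426, 7881, 8336, 8791, 9246, 9701, 10156

k = N/n = 10465/23 = 455
17th selection = 146 + 16×455 = 7426
18th: 7426 + 455 = 7881
19th: 7881 + 455 = 8336
20th: 8336 + 455 = 8791
21st: 8791 + 455 = 9246
22nd: 9246 + 455 = 9701
23rd: 9701 + 455 = 10156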